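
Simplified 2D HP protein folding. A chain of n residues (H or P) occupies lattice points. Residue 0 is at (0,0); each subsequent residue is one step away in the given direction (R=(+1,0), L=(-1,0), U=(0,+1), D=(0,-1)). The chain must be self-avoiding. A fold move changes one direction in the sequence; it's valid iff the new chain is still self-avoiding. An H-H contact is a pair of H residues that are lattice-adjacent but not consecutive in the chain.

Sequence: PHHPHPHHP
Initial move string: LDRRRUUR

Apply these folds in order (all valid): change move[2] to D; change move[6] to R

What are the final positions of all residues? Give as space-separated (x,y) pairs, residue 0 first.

Answer: (0,0) (-1,0) (-1,-1) (-1,-2) (0,-2) (1,-2) (1,-1) (2,-1) (3,-1)

Derivation:
Initial moves: LDRRRUUR
Fold: move[2]->D => LDDRRUUR (positions: [(0, 0), (-1, 0), (-1, -1), (-1, -2), (0, -2), (1, -2), (1, -1), (1, 0), (2, 0)])
Fold: move[6]->R => LDDRRURR (positions: [(0, 0), (-1, 0), (-1, -1), (-1, -2), (0, -2), (1, -2), (1, -1), (2, -1), (3, -1)])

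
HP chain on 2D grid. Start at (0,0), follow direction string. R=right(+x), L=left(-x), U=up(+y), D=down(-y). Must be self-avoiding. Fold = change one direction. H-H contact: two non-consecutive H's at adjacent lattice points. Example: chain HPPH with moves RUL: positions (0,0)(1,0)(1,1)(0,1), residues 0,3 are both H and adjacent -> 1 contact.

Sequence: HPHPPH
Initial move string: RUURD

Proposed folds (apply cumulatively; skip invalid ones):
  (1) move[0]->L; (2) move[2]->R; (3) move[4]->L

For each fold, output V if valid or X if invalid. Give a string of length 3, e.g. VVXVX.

Answer: VVX

Derivation:
Initial: RUURD -> [(0, 0), (1, 0), (1, 1), (1, 2), (2, 2), (2, 1)]
Fold 1: move[0]->L => LUURD VALID
Fold 2: move[2]->R => LURRD VALID
Fold 3: move[4]->L => LURRL INVALID (collision), skipped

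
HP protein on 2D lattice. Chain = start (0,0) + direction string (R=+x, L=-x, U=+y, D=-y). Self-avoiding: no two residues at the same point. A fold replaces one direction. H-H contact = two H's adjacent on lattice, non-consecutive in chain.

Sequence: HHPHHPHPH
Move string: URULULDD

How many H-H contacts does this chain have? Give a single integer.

Positions: [(0, 0), (0, 1), (1, 1), (1, 2), (0, 2), (0, 3), (-1, 3), (-1, 2), (-1, 1)]
H-H contact: residue 1 @(0,1) - residue 8 @(-1, 1)
H-H contact: residue 1 @(0,1) - residue 4 @(0, 2)

Answer: 2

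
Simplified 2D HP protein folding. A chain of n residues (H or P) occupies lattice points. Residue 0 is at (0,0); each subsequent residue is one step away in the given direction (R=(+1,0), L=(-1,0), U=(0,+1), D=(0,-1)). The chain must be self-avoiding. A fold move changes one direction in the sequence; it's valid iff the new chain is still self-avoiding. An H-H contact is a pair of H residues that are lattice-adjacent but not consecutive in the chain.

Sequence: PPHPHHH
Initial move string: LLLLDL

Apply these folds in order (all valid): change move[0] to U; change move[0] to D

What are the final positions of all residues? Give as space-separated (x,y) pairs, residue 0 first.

Answer: (0,0) (0,-1) (-1,-1) (-2,-1) (-3,-1) (-3,-2) (-4,-2)

Derivation:
Initial moves: LLLLDL
Fold: move[0]->U => ULLLDL (positions: [(0, 0), (0, 1), (-1, 1), (-2, 1), (-3, 1), (-3, 0), (-4, 0)])
Fold: move[0]->D => DLLLDL (positions: [(0, 0), (0, -1), (-1, -1), (-2, -1), (-3, -1), (-3, -2), (-4, -2)])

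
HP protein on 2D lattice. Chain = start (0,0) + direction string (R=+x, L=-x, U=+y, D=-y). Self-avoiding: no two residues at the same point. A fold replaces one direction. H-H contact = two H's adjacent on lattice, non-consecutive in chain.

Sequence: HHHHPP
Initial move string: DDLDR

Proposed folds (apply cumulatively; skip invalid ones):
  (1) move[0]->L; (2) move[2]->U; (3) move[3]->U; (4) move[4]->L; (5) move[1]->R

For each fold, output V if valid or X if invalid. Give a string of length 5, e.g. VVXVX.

Initial: DDLDR -> [(0, 0), (0, -1), (0, -2), (-1, -2), (-1, -3), (0, -3)]
Fold 1: move[0]->L => LDLDR VALID
Fold 2: move[2]->U => LDUDR INVALID (collision), skipped
Fold 3: move[3]->U => LDLUR INVALID (collision), skipped
Fold 4: move[4]->L => LDLDL VALID
Fold 5: move[1]->R => LRLDL INVALID (collision), skipped

Answer: VXXVX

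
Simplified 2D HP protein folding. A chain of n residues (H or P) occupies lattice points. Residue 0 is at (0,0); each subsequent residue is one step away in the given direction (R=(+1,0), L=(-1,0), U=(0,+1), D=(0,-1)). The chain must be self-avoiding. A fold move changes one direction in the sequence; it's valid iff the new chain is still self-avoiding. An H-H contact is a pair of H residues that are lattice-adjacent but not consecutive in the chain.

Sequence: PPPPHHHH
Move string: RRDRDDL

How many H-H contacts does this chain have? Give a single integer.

Positions: [(0, 0), (1, 0), (2, 0), (2, -1), (3, -1), (3, -2), (3, -3), (2, -3)]
No H-H contacts found.

Answer: 0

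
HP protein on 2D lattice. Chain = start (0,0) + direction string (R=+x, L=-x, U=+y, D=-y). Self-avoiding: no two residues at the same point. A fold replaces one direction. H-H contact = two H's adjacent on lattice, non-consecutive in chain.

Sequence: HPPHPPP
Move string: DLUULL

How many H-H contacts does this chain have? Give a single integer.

Positions: [(0, 0), (0, -1), (-1, -1), (-1, 0), (-1, 1), (-2, 1), (-3, 1)]
H-H contact: residue 0 @(0,0) - residue 3 @(-1, 0)

Answer: 1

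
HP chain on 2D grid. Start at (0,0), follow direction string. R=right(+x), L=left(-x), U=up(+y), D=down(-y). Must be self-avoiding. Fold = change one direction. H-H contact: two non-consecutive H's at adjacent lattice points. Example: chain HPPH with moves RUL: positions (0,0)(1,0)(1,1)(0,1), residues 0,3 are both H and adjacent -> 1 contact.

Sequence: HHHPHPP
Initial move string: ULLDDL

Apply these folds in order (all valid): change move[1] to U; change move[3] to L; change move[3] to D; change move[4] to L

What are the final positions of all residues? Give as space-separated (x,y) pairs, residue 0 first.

Answer: (0,0) (0,1) (0,2) (-1,2) (-1,1) (-2,1) (-3,1)

Derivation:
Initial moves: ULLDDL
Fold: move[1]->U => UULDDL (positions: [(0, 0), (0, 1), (0, 2), (-1, 2), (-1, 1), (-1, 0), (-2, 0)])
Fold: move[3]->L => UULLDL (positions: [(0, 0), (0, 1), (0, 2), (-1, 2), (-2, 2), (-2, 1), (-3, 1)])
Fold: move[3]->D => UULDDL (positions: [(0, 0), (0, 1), (0, 2), (-1, 2), (-1, 1), (-1, 0), (-2, 0)])
Fold: move[4]->L => UULDLL (positions: [(0, 0), (0, 1), (0, 2), (-1, 2), (-1, 1), (-2, 1), (-3, 1)])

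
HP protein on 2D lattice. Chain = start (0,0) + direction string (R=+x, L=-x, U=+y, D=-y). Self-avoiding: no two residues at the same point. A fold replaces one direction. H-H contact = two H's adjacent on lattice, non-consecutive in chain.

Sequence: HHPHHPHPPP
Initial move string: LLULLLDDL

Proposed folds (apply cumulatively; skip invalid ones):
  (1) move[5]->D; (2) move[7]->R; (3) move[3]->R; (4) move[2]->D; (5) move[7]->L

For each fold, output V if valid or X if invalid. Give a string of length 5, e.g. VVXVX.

Answer: VXXVV

Derivation:
Initial: LLULLLDDL -> [(0, 0), (-1, 0), (-2, 0), (-2, 1), (-3, 1), (-4, 1), (-5, 1), (-5, 0), (-5, -1), (-6, -1)]
Fold 1: move[5]->D => LLULLDDDL VALID
Fold 2: move[7]->R => LLULLDDRL INVALID (collision), skipped
Fold 3: move[3]->R => LLURLDDDL INVALID (collision), skipped
Fold 4: move[2]->D => LLDLLDDDL VALID
Fold 5: move[7]->L => LLDLLDDLL VALID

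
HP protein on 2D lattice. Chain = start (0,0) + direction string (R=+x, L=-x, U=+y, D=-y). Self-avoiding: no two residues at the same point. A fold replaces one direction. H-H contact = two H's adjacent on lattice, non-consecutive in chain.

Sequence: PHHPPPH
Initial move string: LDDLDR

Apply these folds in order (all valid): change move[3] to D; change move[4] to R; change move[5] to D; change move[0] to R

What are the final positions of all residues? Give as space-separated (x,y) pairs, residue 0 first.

Initial moves: LDDLDR
Fold: move[3]->D => LDDDDR (positions: [(0, 0), (-1, 0), (-1, -1), (-1, -2), (-1, -3), (-1, -4), (0, -4)])
Fold: move[4]->R => LDDDRR (positions: [(0, 0), (-1, 0), (-1, -1), (-1, -2), (-1, -3), (0, -3), (1, -3)])
Fold: move[5]->D => LDDDRD (positions: [(0, 0), (-1, 0), (-1, -1), (-1, -2), (-1, -3), (0, -3), (0, -4)])
Fold: move[0]->R => RDDDRD (positions: [(0, 0), (1, 0), (1, -1), (1, -2), (1, -3), (2, -3), (2, -4)])

Answer: (0,0) (1,0) (1,-1) (1,-2) (1,-3) (2,-3) (2,-4)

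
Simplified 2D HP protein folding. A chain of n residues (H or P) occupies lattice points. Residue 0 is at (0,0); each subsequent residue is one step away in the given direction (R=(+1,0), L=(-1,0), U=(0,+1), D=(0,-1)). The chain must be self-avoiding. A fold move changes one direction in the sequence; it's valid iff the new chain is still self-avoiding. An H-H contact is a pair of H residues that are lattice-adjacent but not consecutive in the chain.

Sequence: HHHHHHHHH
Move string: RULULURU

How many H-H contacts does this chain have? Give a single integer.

Answer: 2

Derivation:
Positions: [(0, 0), (1, 0), (1, 1), (0, 1), (0, 2), (-1, 2), (-1, 3), (0, 3), (0, 4)]
H-H contact: residue 0 @(0,0) - residue 3 @(0, 1)
H-H contact: residue 4 @(0,2) - residue 7 @(0, 3)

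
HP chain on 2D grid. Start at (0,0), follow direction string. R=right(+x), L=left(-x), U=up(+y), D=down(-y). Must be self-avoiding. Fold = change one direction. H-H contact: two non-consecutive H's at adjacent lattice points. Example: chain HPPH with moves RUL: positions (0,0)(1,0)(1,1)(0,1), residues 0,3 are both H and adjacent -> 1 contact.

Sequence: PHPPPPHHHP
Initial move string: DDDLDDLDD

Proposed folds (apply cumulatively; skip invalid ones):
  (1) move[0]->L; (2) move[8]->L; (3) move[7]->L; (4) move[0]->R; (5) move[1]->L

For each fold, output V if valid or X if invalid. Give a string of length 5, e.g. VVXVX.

Answer: VVVVX

Derivation:
Initial: DDDLDDLDD -> [(0, 0), (0, -1), (0, -2), (0, -3), (-1, -3), (-1, -4), (-1, -5), (-2, -5), (-2, -6), (-2, -7)]
Fold 1: move[0]->L => LDDLDDLDD VALID
Fold 2: move[8]->L => LDDLDDLDL VALID
Fold 3: move[7]->L => LDDLDDLLL VALID
Fold 4: move[0]->R => RDDLDDLLL VALID
Fold 5: move[1]->L => RLDLDDLLL INVALID (collision), skipped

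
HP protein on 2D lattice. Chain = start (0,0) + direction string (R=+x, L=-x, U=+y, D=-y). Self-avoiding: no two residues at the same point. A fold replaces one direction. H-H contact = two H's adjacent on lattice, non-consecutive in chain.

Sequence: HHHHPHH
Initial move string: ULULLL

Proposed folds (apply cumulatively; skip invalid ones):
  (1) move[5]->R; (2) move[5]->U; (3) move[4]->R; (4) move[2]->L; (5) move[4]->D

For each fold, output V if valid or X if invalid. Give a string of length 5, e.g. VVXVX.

Initial: ULULLL -> [(0, 0), (0, 1), (-1, 1), (-1, 2), (-2, 2), (-3, 2), (-4, 2)]
Fold 1: move[5]->R => ULULLR INVALID (collision), skipped
Fold 2: move[5]->U => ULULLU VALID
Fold 3: move[4]->R => ULULRU INVALID (collision), skipped
Fold 4: move[2]->L => ULLLLU VALID
Fold 5: move[4]->D => ULLLDU INVALID (collision), skipped

Answer: XVXVX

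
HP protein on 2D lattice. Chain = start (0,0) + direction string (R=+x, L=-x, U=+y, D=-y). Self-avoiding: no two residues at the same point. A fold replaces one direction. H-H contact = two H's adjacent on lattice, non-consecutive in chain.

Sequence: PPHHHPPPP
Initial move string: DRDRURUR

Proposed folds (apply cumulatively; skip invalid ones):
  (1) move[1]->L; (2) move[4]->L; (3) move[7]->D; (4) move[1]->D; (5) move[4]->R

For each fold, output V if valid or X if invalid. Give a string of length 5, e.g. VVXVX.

Initial: DRDRURUR -> [(0, 0), (0, -1), (1, -1), (1, -2), (2, -2), (2, -1), (3, -1), (3, 0), (4, 0)]
Fold 1: move[1]->L => DLDRURUR INVALID (collision), skipped
Fold 2: move[4]->L => DRDRLRUR INVALID (collision), skipped
Fold 3: move[7]->D => DRDRURUD INVALID (collision), skipped
Fold 4: move[1]->D => DDDRURUR VALID
Fold 5: move[4]->R => DDDRRRUR VALID

Answer: XXXVV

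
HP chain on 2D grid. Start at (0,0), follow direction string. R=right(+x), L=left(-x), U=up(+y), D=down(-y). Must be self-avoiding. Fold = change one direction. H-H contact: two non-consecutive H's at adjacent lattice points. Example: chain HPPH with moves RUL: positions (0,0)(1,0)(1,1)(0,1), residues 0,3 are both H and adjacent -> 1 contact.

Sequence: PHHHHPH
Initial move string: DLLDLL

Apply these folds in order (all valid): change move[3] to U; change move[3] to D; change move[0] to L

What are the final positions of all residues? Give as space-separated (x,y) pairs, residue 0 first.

Initial moves: DLLDLL
Fold: move[3]->U => DLLULL (positions: [(0, 0), (0, -1), (-1, -1), (-2, -1), (-2, 0), (-3, 0), (-4, 0)])
Fold: move[3]->D => DLLDLL (positions: [(0, 0), (0, -1), (-1, -1), (-2, -1), (-2, -2), (-3, -2), (-4, -2)])
Fold: move[0]->L => LLLDLL (positions: [(0, 0), (-1, 0), (-2, 0), (-3, 0), (-3, -1), (-4, -1), (-5, -1)])

Answer: (0,0) (-1,0) (-2,0) (-3,0) (-3,-1) (-4,-1) (-5,-1)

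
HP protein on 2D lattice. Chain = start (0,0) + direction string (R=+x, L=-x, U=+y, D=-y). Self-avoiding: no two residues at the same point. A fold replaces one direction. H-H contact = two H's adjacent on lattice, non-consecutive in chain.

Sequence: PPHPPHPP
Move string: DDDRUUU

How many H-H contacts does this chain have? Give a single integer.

Positions: [(0, 0), (0, -1), (0, -2), (0, -3), (1, -3), (1, -2), (1, -1), (1, 0)]
H-H contact: residue 2 @(0,-2) - residue 5 @(1, -2)

Answer: 1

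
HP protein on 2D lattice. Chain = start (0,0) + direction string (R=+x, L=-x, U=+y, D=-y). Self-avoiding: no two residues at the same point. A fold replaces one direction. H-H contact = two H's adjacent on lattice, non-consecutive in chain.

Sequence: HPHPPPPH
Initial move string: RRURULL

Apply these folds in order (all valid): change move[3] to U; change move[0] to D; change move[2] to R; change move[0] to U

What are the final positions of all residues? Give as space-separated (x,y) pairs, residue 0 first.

Answer: (0,0) (0,1) (1,1) (2,1) (2,2) (2,3) (1,3) (0,3)

Derivation:
Initial moves: RRURULL
Fold: move[3]->U => RRUUULL (positions: [(0, 0), (1, 0), (2, 0), (2, 1), (2, 2), (2, 3), (1, 3), (0, 3)])
Fold: move[0]->D => DRUUULL (positions: [(0, 0), (0, -1), (1, -1), (1, 0), (1, 1), (1, 2), (0, 2), (-1, 2)])
Fold: move[2]->R => DRRUULL (positions: [(0, 0), (0, -1), (1, -1), (2, -1), (2, 0), (2, 1), (1, 1), (0, 1)])
Fold: move[0]->U => URRUULL (positions: [(0, 0), (0, 1), (1, 1), (2, 1), (2, 2), (2, 3), (1, 3), (0, 3)])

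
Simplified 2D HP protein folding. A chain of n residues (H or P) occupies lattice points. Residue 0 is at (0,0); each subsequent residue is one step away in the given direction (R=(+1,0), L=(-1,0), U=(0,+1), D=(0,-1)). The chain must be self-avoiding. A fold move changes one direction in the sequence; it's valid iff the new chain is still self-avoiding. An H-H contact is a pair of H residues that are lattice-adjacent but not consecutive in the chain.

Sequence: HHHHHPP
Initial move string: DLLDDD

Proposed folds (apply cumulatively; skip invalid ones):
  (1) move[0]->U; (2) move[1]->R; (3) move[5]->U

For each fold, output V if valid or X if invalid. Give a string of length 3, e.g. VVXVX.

Initial: DLLDDD -> [(0, 0), (0, -1), (-1, -1), (-2, -1), (-2, -2), (-2, -3), (-2, -4)]
Fold 1: move[0]->U => ULLDDD VALID
Fold 2: move[1]->R => URLDDD INVALID (collision), skipped
Fold 3: move[5]->U => ULLDDU INVALID (collision), skipped

Answer: VXX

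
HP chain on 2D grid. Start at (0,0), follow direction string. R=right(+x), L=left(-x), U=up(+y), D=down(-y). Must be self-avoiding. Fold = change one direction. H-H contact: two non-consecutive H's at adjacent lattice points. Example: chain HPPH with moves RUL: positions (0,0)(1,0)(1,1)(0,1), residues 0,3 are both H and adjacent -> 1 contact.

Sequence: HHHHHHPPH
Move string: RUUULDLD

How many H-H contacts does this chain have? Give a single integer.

Positions: [(0, 0), (1, 0), (1, 1), (1, 2), (1, 3), (0, 3), (0, 2), (-1, 2), (-1, 1)]
No H-H contacts found.

Answer: 0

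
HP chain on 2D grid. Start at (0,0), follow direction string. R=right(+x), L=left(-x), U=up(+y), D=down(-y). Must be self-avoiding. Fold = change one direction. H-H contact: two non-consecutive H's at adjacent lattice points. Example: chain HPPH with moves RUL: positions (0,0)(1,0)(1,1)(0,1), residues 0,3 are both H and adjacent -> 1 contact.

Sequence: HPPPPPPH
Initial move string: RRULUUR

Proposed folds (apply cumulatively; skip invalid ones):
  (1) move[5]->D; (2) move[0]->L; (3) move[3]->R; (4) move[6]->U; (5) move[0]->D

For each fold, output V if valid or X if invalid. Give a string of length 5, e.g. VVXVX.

Initial: RRULUUR -> [(0, 0), (1, 0), (2, 0), (2, 1), (1, 1), (1, 2), (1, 3), (2, 3)]
Fold 1: move[5]->D => RRULUDR INVALID (collision), skipped
Fold 2: move[0]->L => LRULUUR INVALID (collision), skipped
Fold 3: move[3]->R => RRURUUR VALID
Fold 4: move[6]->U => RRURUUU VALID
Fold 5: move[0]->D => DRURUUU VALID

Answer: XXVVV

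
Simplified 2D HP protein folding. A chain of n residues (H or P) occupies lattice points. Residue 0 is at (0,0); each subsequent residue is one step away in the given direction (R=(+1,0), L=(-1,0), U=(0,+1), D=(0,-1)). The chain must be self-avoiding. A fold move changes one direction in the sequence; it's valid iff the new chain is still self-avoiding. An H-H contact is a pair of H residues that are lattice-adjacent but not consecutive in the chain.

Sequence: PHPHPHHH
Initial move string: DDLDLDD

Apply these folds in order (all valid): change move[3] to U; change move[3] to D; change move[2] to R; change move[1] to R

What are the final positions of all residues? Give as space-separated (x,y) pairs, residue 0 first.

Answer: (0,0) (0,-1) (1,-1) (2,-1) (2,-2) (1,-2) (1,-3) (1,-4)

Derivation:
Initial moves: DDLDLDD
Fold: move[3]->U => DDLULDD (positions: [(0, 0), (0, -1), (0, -2), (-1, -2), (-1, -1), (-2, -1), (-2, -2), (-2, -3)])
Fold: move[3]->D => DDLDLDD (positions: [(0, 0), (0, -1), (0, -2), (-1, -2), (-1, -3), (-2, -3), (-2, -4), (-2, -5)])
Fold: move[2]->R => DDRDLDD (positions: [(0, 0), (0, -1), (0, -2), (1, -2), (1, -3), (0, -3), (0, -4), (0, -5)])
Fold: move[1]->R => DRRDLDD (positions: [(0, 0), (0, -1), (1, -1), (2, -1), (2, -2), (1, -2), (1, -3), (1, -4)])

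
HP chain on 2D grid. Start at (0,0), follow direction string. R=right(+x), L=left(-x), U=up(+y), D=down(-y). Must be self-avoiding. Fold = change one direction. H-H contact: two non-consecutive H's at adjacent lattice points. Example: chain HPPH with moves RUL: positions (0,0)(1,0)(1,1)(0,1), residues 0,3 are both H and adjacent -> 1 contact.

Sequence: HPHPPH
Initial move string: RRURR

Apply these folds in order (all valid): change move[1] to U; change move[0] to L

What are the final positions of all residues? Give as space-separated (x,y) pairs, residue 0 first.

Answer: (0,0) (-1,0) (-1,1) (-1,2) (0,2) (1,2)

Derivation:
Initial moves: RRURR
Fold: move[1]->U => RUURR (positions: [(0, 0), (1, 0), (1, 1), (1, 2), (2, 2), (3, 2)])
Fold: move[0]->L => LUURR (positions: [(0, 0), (-1, 0), (-1, 1), (-1, 2), (0, 2), (1, 2)])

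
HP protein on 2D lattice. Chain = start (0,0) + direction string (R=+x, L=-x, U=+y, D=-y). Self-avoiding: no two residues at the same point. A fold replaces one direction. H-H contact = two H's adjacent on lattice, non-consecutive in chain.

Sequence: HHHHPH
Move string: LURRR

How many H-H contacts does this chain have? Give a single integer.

Answer: 1

Derivation:
Positions: [(0, 0), (-1, 0), (-1, 1), (0, 1), (1, 1), (2, 1)]
H-H contact: residue 0 @(0,0) - residue 3 @(0, 1)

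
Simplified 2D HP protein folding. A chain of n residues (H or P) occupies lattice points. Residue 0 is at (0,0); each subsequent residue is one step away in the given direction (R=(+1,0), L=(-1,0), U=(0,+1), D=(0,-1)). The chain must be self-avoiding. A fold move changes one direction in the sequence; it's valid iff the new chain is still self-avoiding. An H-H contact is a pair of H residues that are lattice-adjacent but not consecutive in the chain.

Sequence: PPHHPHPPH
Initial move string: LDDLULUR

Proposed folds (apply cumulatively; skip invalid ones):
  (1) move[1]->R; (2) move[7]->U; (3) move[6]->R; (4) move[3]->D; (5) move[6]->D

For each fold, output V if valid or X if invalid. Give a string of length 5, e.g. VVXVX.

Answer: XVXXX

Derivation:
Initial: LDDLULUR -> [(0, 0), (-1, 0), (-1, -1), (-1, -2), (-2, -2), (-2, -1), (-3, -1), (-3, 0), (-2, 0)]
Fold 1: move[1]->R => LRDLULUR INVALID (collision), skipped
Fold 2: move[7]->U => LDDLULUU VALID
Fold 3: move[6]->R => LDDLULRU INVALID (collision), skipped
Fold 4: move[3]->D => LDDDULUU INVALID (collision), skipped
Fold 5: move[6]->D => LDDLULDU INVALID (collision), skipped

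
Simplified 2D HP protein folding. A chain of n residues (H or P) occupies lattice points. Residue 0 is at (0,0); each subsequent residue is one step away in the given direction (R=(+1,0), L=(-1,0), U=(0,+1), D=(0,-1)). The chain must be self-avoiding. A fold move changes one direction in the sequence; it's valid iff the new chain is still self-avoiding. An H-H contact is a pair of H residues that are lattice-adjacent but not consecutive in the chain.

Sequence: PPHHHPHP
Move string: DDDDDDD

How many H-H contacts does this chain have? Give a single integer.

Positions: [(0, 0), (0, -1), (0, -2), (0, -3), (0, -4), (0, -5), (0, -6), (0, -7)]
No H-H contacts found.

Answer: 0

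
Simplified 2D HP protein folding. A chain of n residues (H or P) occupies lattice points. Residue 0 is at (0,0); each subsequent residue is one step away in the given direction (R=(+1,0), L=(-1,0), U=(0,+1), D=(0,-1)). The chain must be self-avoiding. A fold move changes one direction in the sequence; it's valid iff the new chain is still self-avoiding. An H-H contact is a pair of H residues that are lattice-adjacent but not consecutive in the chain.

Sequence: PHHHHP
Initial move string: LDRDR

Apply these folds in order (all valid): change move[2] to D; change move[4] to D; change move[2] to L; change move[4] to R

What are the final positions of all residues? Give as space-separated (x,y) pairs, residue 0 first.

Initial moves: LDRDR
Fold: move[2]->D => LDDDR (positions: [(0, 0), (-1, 0), (-1, -1), (-1, -2), (-1, -3), (0, -3)])
Fold: move[4]->D => LDDDD (positions: [(0, 0), (-1, 0), (-1, -1), (-1, -2), (-1, -3), (-1, -4)])
Fold: move[2]->L => LDLDD (positions: [(0, 0), (-1, 0), (-1, -1), (-2, -1), (-2, -2), (-2, -3)])
Fold: move[4]->R => LDLDR (positions: [(0, 0), (-1, 0), (-1, -1), (-2, -1), (-2, -2), (-1, -2)])

Answer: (0,0) (-1,0) (-1,-1) (-2,-1) (-2,-2) (-1,-2)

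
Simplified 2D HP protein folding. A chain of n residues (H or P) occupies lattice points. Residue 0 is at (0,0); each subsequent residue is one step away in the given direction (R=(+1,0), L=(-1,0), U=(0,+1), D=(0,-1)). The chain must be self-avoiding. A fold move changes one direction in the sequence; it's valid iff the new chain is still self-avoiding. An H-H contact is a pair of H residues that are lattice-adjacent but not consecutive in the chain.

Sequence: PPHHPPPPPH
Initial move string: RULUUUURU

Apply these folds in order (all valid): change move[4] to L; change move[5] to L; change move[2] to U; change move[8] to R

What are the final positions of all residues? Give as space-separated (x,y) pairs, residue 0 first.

Answer: (0,0) (1,0) (1,1) (1,2) (1,3) (0,3) (-1,3) (-1,4) (0,4) (1,4)

Derivation:
Initial moves: RULUUUURU
Fold: move[4]->L => RULULUURU (positions: [(0, 0), (1, 0), (1, 1), (0, 1), (0, 2), (-1, 2), (-1, 3), (-1, 4), (0, 4), (0, 5)])
Fold: move[5]->L => RULULLURU (positions: [(0, 0), (1, 0), (1, 1), (0, 1), (0, 2), (-1, 2), (-2, 2), (-2, 3), (-1, 3), (-1, 4)])
Fold: move[2]->U => RUUULLURU (positions: [(0, 0), (1, 0), (1, 1), (1, 2), (1, 3), (0, 3), (-1, 3), (-1, 4), (0, 4), (0, 5)])
Fold: move[8]->R => RUUULLURR (positions: [(0, 0), (1, 0), (1, 1), (1, 2), (1, 3), (0, 3), (-1, 3), (-1, 4), (0, 4), (1, 4)])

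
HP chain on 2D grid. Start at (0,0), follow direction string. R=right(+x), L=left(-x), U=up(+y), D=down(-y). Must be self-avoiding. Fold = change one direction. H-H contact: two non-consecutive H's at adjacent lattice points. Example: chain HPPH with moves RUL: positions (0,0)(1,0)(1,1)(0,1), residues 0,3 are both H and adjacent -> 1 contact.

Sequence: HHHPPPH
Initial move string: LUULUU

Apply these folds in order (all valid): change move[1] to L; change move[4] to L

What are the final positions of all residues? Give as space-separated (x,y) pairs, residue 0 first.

Answer: (0,0) (-1,0) (-2,0) (-2,1) (-3,1) (-4,1) (-4,2)

Derivation:
Initial moves: LUULUU
Fold: move[1]->L => LLULUU (positions: [(0, 0), (-1, 0), (-2, 0), (-2, 1), (-3, 1), (-3, 2), (-3, 3)])
Fold: move[4]->L => LLULLU (positions: [(0, 0), (-1, 0), (-2, 0), (-2, 1), (-3, 1), (-4, 1), (-4, 2)])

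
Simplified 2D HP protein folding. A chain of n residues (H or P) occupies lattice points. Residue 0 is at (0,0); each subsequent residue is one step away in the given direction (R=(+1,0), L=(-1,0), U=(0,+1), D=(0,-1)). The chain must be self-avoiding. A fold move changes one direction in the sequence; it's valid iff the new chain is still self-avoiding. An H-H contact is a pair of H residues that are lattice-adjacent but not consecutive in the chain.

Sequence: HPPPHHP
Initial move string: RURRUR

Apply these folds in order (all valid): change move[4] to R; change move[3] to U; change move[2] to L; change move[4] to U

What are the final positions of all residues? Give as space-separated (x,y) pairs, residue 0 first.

Answer: (0,0) (1,0) (1,1) (0,1) (0,2) (0,3) (1,3)

Derivation:
Initial moves: RURRUR
Fold: move[4]->R => RURRRR (positions: [(0, 0), (1, 0), (1, 1), (2, 1), (3, 1), (4, 1), (5, 1)])
Fold: move[3]->U => RURURR (positions: [(0, 0), (1, 0), (1, 1), (2, 1), (2, 2), (3, 2), (4, 2)])
Fold: move[2]->L => RULURR (positions: [(0, 0), (1, 0), (1, 1), (0, 1), (0, 2), (1, 2), (2, 2)])
Fold: move[4]->U => RULUUR (positions: [(0, 0), (1, 0), (1, 1), (0, 1), (0, 2), (0, 3), (1, 3)])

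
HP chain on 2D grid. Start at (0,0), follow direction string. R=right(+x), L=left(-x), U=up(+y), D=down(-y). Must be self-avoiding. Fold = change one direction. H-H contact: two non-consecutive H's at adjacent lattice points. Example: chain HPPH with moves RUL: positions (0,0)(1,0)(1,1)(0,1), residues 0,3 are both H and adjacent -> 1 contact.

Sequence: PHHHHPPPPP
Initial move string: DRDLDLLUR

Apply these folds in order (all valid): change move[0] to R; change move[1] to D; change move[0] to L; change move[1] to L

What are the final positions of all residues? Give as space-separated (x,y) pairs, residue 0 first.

Initial moves: DRDLDLLUR
Fold: move[0]->R => RRDLDLLUR (positions: [(0, 0), (1, 0), (2, 0), (2, -1), (1, -1), (1, -2), (0, -2), (-1, -2), (-1, -1), (0, -1)])
Fold: move[1]->D => RDDLDLLUR (positions: [(0, 0), (1, 0), (1, -1), (1, -2), (0, -2), (0, -3), (-1, -3), (-2, -3), (-2, -2), (-1, -2)])
Fold: move[0]->L => LDDLDLLUR (positions: [(0, 0), (-1, 0), (-1, -1), (-1, -2), (-2, -2), (-2, -3), (-3, -3), (-4, -3), (-4, -2), (-3, -2)])
Fold: move[1]->L => LLDLDLLUR (positions: [(0, 0), (-1, 0), (-2, 0), (-2, -1), (-3, -1), (-3, -2), (-4, -2), (-5, -2), (-5, -1), (-4, -1)])

Answer: (0,0) (-1,0) (-2,0) (-2,-1) (-3,-1) (-3,-2) (-4,-2) (-5,-2) (-5,-1) (-4,-1)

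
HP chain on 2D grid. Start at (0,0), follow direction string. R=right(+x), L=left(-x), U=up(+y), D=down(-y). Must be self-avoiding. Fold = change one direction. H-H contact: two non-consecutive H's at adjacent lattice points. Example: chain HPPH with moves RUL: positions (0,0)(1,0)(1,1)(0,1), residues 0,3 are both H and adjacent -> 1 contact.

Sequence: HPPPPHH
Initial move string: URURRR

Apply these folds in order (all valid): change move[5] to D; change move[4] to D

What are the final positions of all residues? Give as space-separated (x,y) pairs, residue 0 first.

Answer: (0,0) (0,1) (1,1) (1,2) (2,2) (2,1) (2,0)

Derivation:
Initial moves: URURRR
Fold: move[5]->D => URURRD (positions: [(0, 0), (0, 1), (1, 1), (1, 2), (2, 2), (3, 2), (3, 1)])
Fold: move[4]->D => URURDD (positions: [(0, 0), (0, 1), (1, 1), (1, 2), (2, 2), (2, 1), (2, 0)])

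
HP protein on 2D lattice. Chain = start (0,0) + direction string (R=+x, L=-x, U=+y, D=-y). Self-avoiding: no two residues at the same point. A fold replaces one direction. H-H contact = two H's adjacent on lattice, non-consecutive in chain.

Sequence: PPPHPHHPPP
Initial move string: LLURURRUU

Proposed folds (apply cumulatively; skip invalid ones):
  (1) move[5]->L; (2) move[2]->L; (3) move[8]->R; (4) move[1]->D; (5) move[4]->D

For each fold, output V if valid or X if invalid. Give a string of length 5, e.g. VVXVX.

Answer: XXVXX

Derivation:
Initial: LLURURRUU -> [(0, 0), (-1, 0), (-2, 0), (-2, 1), (-1, 1), (-1, 2), (0, 2), (1, 2), (1, 3), (1, 4)]
Fold 1: move[5]->L => LLURULRUU INVALID (collision), skipped
Fold 2: move[2]->L => LLLRURRUU INVALID (collision), skipped
Fold 3: move[8]->R => LLURURRUR VALID
Fold 4: move[1]->D => LDURURRUR INVALID (collision), skipped
Fold 5: move[4]->D => LLURDRRUR INVALID (collision), skipped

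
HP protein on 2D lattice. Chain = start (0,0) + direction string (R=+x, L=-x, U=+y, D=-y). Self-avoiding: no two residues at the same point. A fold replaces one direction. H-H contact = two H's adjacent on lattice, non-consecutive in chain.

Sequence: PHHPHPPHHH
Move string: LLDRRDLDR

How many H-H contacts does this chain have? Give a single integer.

Answer: 2

Derivation:
Positions: [(0, 0), (-1, 0), (-2, 0), (-2, -1), (-1, -1), (0, -1), (0, -2), (-1, -2), (-1, -3), (0, -3)]
H-H contact: residue 1 @(-1,0) - residue 4 @(-1, -1)
H-H contact: residue 4 @(-1,-1) - residue 7 @(-1, -2)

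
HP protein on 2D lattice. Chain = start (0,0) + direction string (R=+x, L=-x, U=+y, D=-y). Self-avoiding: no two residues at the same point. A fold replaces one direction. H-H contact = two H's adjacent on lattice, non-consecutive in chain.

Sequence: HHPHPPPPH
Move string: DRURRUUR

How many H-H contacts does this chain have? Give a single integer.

Positions: [(0, 0), (0, -1), (1, -1), (1, 0), (2, 0), (3, 0), (3, 1), (3, 2), (4, 2)]
H-H contact: residue 0 @(0,0) - residue 3 @(1, 0)

Answer: 1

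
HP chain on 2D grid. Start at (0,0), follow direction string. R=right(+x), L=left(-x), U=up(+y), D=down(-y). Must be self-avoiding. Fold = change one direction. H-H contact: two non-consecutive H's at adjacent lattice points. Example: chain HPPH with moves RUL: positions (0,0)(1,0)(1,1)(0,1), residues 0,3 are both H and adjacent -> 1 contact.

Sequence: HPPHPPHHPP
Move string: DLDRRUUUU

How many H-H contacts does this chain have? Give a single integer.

Answer: 1

Derivation:
Positions: [(0, 0), (0, -1), (-1, -1), (-1, -2), (0, -2), (1, -2), (1, -1), (1, 0), (1, 1), (1, 2)]
H-H contact: residue 0 @(0,0) - residue 7 @(1, 0)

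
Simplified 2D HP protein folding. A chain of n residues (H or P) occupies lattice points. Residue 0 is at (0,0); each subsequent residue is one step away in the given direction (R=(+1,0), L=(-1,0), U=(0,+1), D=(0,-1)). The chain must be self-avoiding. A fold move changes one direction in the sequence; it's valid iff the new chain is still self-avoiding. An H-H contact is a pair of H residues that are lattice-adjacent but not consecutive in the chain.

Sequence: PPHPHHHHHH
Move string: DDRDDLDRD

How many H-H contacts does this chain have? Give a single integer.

Positions: [(0, 0), (0, -1), (0, -2), (1, -2), (1, -3), (1, -4), (0, -4), (0, -5), (1, -5), (1, -6)]
H-H contact: residue 5 @(1,-4) - residue 8 @(1, -5)

Answer: 1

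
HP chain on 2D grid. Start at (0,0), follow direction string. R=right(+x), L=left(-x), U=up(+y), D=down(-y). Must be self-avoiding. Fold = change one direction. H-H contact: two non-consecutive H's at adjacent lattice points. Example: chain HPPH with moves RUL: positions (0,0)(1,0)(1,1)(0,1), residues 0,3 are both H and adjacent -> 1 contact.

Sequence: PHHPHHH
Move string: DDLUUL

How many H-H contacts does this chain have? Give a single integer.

Answer: 1

Derivation:
Positions: [(0, 0), (0, -1), (0, -2), (-1, -2), (-1, -1), (-1, 0), (-2, 0)]
H-H contact: residue 1 @(0,-1) - residue 4 @(-1, -1)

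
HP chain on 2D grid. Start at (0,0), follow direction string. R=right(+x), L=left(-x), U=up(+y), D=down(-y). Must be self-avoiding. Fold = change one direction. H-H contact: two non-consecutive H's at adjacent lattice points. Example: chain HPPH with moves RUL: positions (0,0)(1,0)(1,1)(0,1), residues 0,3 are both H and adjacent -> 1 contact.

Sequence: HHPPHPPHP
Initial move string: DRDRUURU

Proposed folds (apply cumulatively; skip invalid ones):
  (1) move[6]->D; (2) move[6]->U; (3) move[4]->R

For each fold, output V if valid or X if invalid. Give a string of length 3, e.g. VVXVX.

Initial: DRDRUURU -> [(0, 0), (0, -1), (1, -1), (1, -2), (2, -2), (2, -1), (2, 0), (3, 0), (3, 1)]
Fold 1: move[6]->D => DRDRUUDU INVALID (collision), skipped
Fold 2: move[6]->U => DRDRUUUU VALID
Fold 3: move[4]->R => DRDRRUUU VALID

Answer: XVV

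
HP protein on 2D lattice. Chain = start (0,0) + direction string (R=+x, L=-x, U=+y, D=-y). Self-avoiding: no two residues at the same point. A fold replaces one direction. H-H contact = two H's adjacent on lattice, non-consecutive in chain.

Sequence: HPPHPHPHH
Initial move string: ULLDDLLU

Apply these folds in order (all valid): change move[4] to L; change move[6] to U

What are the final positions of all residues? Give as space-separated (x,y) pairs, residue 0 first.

Initial moves: ULLDDLLU
Fold: move[4]->L => ULLDLLLU (positions: [(0, 0), (0, 1), (-1, 1), (-2, 1), (-2, 0), (-3, 0), (-4, 0), (-5, 0), (-5, 1)])
Fold: move[6]->U => ULLDLLUU (positions: [(0, 0), (0, 1), (-1, 1), (-2, 1), (-2, 0), (-3, 0), (-4, 0), (-4, 1), (-4, 2)])

Answer: (0,0) (0,1) (-1,1) (-2,1) (-2,0) (-3,0) (-4,0) (-4,1) (-4,2)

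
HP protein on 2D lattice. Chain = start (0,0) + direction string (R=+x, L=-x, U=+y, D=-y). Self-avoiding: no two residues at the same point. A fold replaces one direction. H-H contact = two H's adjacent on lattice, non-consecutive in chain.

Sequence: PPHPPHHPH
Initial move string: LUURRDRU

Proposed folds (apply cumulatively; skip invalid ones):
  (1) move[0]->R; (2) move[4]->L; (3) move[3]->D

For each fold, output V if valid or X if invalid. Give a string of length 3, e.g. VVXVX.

Answer: VXX

Derivation:
Initial: LUURRDRU -> [(0, 0), (-1, 0), (-1, 1), (-1, 2), (0, 2), (1, 2), (1, 1), (2, 1), (2, 2)]
Fold 1: move[0]->R => RUURRDRU VALID
Fold 2: move[4]->L => RUURLDRU INVALID (collision), skipped
Fold 3: move[3]->D => RUUDRDRU INVALID (collision), skipped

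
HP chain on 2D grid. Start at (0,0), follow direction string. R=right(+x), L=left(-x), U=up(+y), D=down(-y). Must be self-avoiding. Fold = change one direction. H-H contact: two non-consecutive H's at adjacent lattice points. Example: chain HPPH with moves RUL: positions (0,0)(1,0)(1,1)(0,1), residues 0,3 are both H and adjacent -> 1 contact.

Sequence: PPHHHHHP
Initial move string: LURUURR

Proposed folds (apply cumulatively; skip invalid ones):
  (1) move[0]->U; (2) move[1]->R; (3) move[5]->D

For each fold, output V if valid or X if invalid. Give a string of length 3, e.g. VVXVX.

Initial: LURUURR -> [(0, 0), (-1, 0), (-1, 1), (0, 1), (0, 2), (0, 3), (1, 3), (2, 3)]
Fold 1: move[0]->U => UURUURR VALID
Fold 2: move[1]->R => URRUURR VALID
Fold 3: move[5]->D => URRUUDR INVALID (collision), skipped

Answer: VVX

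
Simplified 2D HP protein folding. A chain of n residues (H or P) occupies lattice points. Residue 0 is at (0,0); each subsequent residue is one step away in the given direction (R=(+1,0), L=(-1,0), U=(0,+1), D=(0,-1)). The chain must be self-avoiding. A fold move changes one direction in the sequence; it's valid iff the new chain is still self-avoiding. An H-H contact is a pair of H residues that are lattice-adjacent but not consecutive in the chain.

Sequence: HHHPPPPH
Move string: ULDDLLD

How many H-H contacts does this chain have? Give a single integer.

Answer: 0

Derivation:
Positions: [(0, 0), (0, 1), (-1, 1), (-1, 0), (-1, -1), (-2, -1), (-3, -1), (-3, -2)]
No H-H contacts found.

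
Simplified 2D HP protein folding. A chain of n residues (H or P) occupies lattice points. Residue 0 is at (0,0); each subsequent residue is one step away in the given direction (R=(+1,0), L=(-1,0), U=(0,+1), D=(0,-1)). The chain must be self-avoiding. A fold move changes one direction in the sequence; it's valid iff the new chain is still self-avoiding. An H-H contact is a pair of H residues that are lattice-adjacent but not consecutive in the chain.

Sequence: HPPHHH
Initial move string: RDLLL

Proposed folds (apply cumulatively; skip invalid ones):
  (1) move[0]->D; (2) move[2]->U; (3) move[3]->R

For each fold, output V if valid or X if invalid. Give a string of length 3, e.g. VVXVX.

Answer: VXX

Derivation:
Initial: RDLLL -> [(0, 0), (1, 0), (1, -1), (0, -1), (-1, -1), (-2, -1)]
Fold 1: move[0]->D => DDLLL VALID
Fold 2: move[2]->U => DDULL INVALID (collision), skipped
Fold 3: move[3]->R => DDLRL INVALID (collision), skipped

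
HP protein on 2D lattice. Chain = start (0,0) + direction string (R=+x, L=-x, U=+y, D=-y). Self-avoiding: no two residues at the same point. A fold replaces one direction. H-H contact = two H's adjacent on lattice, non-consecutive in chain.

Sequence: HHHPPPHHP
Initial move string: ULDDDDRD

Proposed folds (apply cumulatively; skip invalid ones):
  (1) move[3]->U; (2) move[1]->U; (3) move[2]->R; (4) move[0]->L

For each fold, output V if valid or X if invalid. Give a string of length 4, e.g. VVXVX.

Initial: ULDDDDRD -> [(0, 0), (0, 1), (-1, 1), (-1, 0), (-1, -1), (-1, -2), (-1, -3), (0, -3), (0, -4)]
Fold 1: move[3]->U => ULDUDDRD INVALID (collision), skipped
Fold 2: move[1]->U => UUDDDDRD INVALID (collision), skipped
Fold 3: move[2]->R => ULRDDDRD INVALID (collision), skipped
Fold 4: move[0]->L => LLDDDDRD VALID

Answer: XXXV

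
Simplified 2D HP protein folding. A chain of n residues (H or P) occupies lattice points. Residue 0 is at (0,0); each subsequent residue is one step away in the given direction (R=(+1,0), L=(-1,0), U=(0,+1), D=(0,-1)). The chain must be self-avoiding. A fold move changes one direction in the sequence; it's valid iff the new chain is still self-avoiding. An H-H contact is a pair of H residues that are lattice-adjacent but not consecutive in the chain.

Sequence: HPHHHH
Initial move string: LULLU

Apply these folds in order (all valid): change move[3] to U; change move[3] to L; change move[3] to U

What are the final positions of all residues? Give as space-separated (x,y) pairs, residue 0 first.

Initial moves: LULLU
Fold: move[3]->U => LULUU (positions: [(0, 0), (-1, 0), (-1, 1), (-2, 1), (-2, 2), (-2, 3)])
Fold: move[3]->L => LULLU (positions: [(0, 0), (-1, 0), (-1, 1), (-2, 1), (-3, 1), (-3, 2)])
Fold: move[3]->U => LULUU (positions: [(0, 0), (-1, 0), (-1, 1), (-2, 1), (-2, 2), (-2, 3)])

Answer: (0,0) (-1,0) (-1,1) (-2,1) (-2,2) (-2,3)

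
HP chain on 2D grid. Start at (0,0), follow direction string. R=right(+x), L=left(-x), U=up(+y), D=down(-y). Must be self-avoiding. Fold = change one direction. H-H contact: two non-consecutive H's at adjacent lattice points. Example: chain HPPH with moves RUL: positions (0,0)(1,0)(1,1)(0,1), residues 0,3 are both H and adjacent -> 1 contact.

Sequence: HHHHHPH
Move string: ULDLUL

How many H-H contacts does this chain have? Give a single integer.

Positions: [(0, 0), (0, 1), (-1, 1), (-1, 0), (-2, 0), (-2, 1), (-3, 1)]
H-H contact: residue 0 @(0,0) - residue 3 @(-1, 0)

Answer: 1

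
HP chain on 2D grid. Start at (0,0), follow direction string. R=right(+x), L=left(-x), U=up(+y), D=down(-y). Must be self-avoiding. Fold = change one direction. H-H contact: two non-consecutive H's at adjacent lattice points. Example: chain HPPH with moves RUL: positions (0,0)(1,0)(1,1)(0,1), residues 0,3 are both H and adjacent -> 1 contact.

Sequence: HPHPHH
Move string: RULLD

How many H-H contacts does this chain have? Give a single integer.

Answer: 1

Derivation:
Positions: [(0, 0), (1, 0), (1, 1), (0, 1), (-1, 1), (-1, 0)]
H-H contact: residue 0 @(0,0) - residue 5 @(-1, 0)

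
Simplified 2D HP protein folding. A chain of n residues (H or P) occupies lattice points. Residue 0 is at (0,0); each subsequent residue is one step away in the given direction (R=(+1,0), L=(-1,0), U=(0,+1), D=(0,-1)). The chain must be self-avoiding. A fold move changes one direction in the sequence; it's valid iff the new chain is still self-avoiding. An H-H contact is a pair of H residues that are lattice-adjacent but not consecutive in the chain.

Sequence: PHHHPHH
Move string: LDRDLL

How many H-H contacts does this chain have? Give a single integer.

Answer: 1

Derivation:
Positions: [(0, 0), (-1, 0), (-1, -1), (0, -1), (0, -2), (-1, -2), (-2, -2)]
H-H contact: residue 2 @(-1,-1) - residue 5 @(-1, -2)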